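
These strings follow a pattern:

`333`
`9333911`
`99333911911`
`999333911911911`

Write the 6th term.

99999333911911911911911

Every step adds 9 to the front and 911 to the end of the previous string.
From 999333911911911, 2 further steps: 999333911911911 → 9999333911911911911 → (answer).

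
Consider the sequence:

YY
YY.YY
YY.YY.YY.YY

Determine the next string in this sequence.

Each string is two copies of the previous one joined by '.'.
Doubling YY.YY.YY.YY with '.' between the halves:

YY.YY.YY.YY.YY.YY.YY.YY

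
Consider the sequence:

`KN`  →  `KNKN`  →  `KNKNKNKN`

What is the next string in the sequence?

Each string is two copies of the previous one concatenated.
One more doubling of KNKNKNKN gives the answer.

KNKNKNKNKNKNKNKN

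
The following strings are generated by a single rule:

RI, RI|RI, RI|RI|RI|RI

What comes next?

s(k+1) = s(k)·|·s(k) — each term doubles the last with '|' between the halves.
So the next term is two copies of RI|RI|RI|RI with '|' between the halves.

RI|RI|RI|RI|RI|RI|RI|RI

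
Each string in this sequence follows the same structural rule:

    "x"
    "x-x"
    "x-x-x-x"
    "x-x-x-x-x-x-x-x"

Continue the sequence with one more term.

Every step duplicates the string with '-' between the halves.
One more doubling of x-x-x-x-x-x-x-x gives the answer.

x-x-x-x-x-x-x-x-x-x-x-x-x-x-x-x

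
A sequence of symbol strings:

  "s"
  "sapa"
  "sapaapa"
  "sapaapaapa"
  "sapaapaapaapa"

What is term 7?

sapaapaapaapaapaapa

Each term is the previous one with apa appended.
From sapaapaapaapa, 2 further steps: sapaapaapaapa → sapaapaapaapaapa → (answer).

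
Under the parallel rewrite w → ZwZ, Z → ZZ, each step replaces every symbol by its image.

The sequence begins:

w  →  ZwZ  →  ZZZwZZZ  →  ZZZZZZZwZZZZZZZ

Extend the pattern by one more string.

Rewriting the 15 symbols of ZZZZZZZwZZZZZZZ one by one yields ZZ ZZ ZZ ZZ ZZ ZZ ZZ ZwZ ZZ ZZ ZZ ZZ ZZ ZZ ZZ; concatenated:

ZZZZZZZZZZZZZZZwZZZZZZZZZZZZZZZ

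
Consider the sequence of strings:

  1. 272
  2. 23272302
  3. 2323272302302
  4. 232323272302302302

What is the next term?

s(k+1) = 23·s(k)·302, so each term gains 23 as a prefix and 302 as a suffix.
Applying this once more to 232323272302302302:

23232323272302302302302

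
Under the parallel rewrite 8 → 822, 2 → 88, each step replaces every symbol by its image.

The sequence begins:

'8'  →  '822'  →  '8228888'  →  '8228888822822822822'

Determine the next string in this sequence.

Rewriting the 19 symbols of 8228888822822822822 one by one yields 822 88 88 822 822 822 822 822 88 88 822 88 88 822 88 88 822 88 88; concatenated:

82288888228228228228228888822888882288888228888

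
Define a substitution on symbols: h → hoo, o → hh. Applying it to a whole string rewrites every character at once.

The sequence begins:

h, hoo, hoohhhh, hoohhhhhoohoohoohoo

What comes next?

hoohhhhhoohoohoohoohoohhhhhoohhhhhoohhhhhoohhhh

Applying the rule to each of the 19 symbols of hoohhhhhoohoohoohoo gives the pieces hoo hh hh hoo hoo hoo hoo hoo hh hh hoo hh hh hoo hh hh hoo hh hh, which concatenate to the answer.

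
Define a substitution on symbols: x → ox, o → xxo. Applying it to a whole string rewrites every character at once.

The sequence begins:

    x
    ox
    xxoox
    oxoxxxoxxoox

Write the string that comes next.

xxooxxxooxoxoxxxooxoxxxoxxoox

Rewriting each symbol of oxoxxxoxxoox: o→xxo, x→ox, o→xxo, x→ox, x→ox, x→ox, o→xxo, x→ox, x→ox, o→xxo, o→xxo, x→ox, which concatenates to xxo ox xxo ox ox ox xxo ox ox xxo xxo ox.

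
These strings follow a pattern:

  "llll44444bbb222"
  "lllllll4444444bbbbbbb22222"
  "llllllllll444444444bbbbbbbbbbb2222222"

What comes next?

The n-th term is 3n+1 l's then 2n+3 4's then 4n-1 b's then 2n+1 2's (n = 1, 2, …).
For the next term, n = 4, so the run lengths are 13, 11, 15, 9.

lllllllllllll44444444444bbbbbbbbbbbbbbb222222222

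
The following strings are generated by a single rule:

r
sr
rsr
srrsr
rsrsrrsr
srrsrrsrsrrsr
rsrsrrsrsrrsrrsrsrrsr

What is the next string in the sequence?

srrsrrsrsrrsrrsrsrrsrsrrsrrsrsrrsr

Each term (from the third on) is the two preceding terms concatenated in order: term 3 = r·sr = rsr.
The next term joins srrsrrsrsrrsr and rsrsrrsrsrrsrrsrsrrsr.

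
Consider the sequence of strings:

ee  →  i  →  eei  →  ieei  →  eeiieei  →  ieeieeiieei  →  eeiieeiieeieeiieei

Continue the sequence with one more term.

ieeieeiieeieeiieeiieeieeiieei

Each term (from the third on) is the two preceding terms concatenated in order: term 3 = ee·i = eei.
Continuing: ieeieeiieei · eeiieeiieeieeiieei gives term 8.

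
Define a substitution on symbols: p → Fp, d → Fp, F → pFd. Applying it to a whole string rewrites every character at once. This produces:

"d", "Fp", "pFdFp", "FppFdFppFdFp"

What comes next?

Apply φ to FppFdFppFdFp symbol by symbol: F→pFd, p→Fp, p→Fp, F→pFd, d→Fp, F→pFd, p→Fp, p→Fp, F→pFd, d→Fp, F→pFd, p→Fp; joined: pFd Fp Fp pFd Fp pFd Fp Fp pFd Fp pFd Fp.

pFdFpFppFdFppFdFpFppFdFppFdFp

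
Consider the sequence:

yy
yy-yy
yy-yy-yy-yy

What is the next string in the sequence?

yy-yy-yy-yy-yy-yy-yy-yy

Each string is two copies of the previous one joined by '-'.
One more doubling of yy-yy-yy-yy gives the answer.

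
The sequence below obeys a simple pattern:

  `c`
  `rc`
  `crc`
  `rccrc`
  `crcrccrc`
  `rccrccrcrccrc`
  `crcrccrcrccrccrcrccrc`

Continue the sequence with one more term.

From term 3 onward, concatenate the second-to-last term with the last: c·rc = crc, rc·crc = rccrc, …
Continuing: rccrccrcrccrc · crcrccrcrccrccrcrccrc gives term 8.

rccrccrcrccrccrcrccrcrccrccrcrccrc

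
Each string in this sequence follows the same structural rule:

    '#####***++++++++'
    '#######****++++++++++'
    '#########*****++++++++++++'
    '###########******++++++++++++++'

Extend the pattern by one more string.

#############*******++++++++++++++++

Reading off run lengths: # runs 5, 7, 9, 11; * runs 3, 4, 5, 6; + runs 8, 10, 12, 14 — each is linear in n, where the shown terms are n = 3, 4, 5, 6.
For the next term, n = 7, so the run lengths are 13, 7, 16.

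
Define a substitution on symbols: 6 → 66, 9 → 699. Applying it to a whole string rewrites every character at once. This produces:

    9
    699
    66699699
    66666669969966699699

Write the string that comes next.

666666666666666996996669969966666669969966699699

φ(66666669969966699699) expands symbol-by-symbol to 66 66 66 66 66 66 66 699 699 66 699 699 66 66 66 699 699 66 699 699; joining the 20 pieces gives the next term.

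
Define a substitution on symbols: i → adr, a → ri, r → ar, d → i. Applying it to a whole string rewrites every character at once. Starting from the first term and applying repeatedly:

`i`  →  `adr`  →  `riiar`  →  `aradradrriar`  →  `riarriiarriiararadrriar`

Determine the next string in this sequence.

Rewriting the 23 symbols of riarriiarriiararadrriar one by one yields ar adr ri ar ar adr adr ri ar ar adr adr ri ar ri ar ri i ar ar adr ri ar; concatenated:

aradrriararadradrriararadradrriarriarriiararadrriar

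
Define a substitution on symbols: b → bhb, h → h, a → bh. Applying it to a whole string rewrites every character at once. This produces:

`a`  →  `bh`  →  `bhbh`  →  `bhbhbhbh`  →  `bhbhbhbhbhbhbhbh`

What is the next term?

bhbhbhbhbhbhbhbhbhbhbhbhbhbhbhbh

Replace each of the 16 characters of bhbhbhbhbhbhbhbh in place — bhb h bhb h bhb h bhb h bhb h bhb h bhb h bhb h — and concatenate.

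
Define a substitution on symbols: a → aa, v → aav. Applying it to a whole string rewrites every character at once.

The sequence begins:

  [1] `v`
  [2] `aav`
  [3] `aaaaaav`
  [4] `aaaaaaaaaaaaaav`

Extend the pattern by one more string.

aaaaaaaaaaaaaaaaaaaaaaaaaaaaaav

Applying the rule to each of the 15 symbols of aaaaaaaaaaaaaav gives the pieces aa aa aa aa aa aa aa aa aa aa aa aa aa aa aav, which concatenate to the answer.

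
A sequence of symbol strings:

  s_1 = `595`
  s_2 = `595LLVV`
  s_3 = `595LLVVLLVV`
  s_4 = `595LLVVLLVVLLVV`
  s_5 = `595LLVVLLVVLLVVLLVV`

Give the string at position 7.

595LLVVLLVVLLVVLLVVLLVVLLVV

Each term is the previous one with LLVV appended.
From 595LLVVLLVVLLVVLLVV, 2 further steps: 595LLVVLLVVLLVVLLVV → 595LLVVLLVVLLVVLLVVLLVV → (answer).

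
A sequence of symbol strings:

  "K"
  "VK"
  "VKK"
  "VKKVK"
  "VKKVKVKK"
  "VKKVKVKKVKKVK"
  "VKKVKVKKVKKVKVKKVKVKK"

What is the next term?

VKKVKVKKVKKVKVKKVKVKKVKKVKVKKVKKVK

This is a Fibonacci-style word recurrence s(k) = s(k−1)·s(k−2): e.g. VK·K = VKK.
The next term joins VKKVKVKKVKKVKVKKVKVKK and VKKVKVKKVKKVK.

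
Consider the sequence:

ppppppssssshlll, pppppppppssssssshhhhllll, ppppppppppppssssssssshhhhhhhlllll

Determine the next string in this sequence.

The n-th term is 3n+3 p's then 2n+3 s's then 3n-2 h's then n+2 l's (n = 1, 2, …).
At n = 4 the blocks have lengths 15, 11, 10, 6.

pppppppppppppppssssssssssshhhhhhhhhhllllll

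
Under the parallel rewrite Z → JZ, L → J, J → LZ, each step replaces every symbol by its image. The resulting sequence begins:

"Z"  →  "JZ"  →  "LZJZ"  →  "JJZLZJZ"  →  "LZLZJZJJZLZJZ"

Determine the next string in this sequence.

Rewriting the 13 symbols of LZLZJZJJZLZJZ one by one yields J JZ J JZ LZ JZ LZ LZ JZ J JZ LZ JZ; concatenated:

JJZJJZLZJZLZLZJZJJZLZJZ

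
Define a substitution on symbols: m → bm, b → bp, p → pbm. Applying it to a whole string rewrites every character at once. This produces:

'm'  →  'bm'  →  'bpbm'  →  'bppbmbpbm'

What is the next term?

bppbmpbmbpbmbppbmbpbm

Rewriting each symbol of bppbmbpbm: b→bp, p→pbm, p→pbm, b→bp, m→bm, b→bp, p→pbm, b→bp, m→bm, which concatenates to bp pbm pbm bp bm bp pbm bp bm.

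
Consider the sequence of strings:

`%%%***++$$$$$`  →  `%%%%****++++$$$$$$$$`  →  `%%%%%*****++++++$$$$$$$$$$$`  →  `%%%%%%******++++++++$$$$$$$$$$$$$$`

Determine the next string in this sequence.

Reading off run lengths: % runs 3, 4, 5, 6; * runs 3, 4, 5, 6; + runs 2, 4, 6, 8; $ runs 5, 8, 11, 14 — each is linear in n (n = 1, 2, …).
For the next term, n = 5, so the run lengths are 7, 7, 10, 17.

%%%%%%%*******++++++++++$$$$$$$$$$$$$$$$$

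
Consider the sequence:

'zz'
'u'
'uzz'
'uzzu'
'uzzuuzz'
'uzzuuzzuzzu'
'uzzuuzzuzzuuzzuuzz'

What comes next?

uzzuuzzuzzuuzzuuzzuzzuuzzuzzu

From term 3 onward, concatenate the last term with the second-to-last: u·zz = uzz, uzz·u = uzzu, …
The next term joins uzzuuzzuzzuuzzuuzz and uzzuuzzuzzu.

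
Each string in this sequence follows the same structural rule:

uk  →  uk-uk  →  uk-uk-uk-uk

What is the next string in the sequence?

s(k+1) = s(k)·-·s(k) — each term doubles the last with '-' between the halves.
Doubling uk-uk-uk-uk with '-' between the halves:

uk-uk-uk-uk-uk-uk-uk-uk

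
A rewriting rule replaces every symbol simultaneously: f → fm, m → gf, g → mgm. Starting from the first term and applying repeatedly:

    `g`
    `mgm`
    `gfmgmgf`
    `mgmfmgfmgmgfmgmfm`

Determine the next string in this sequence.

Rewriting the 17 symbols of mgmfmgfmgmgfmgmfm one by one yields gf mgm gf fm gf mgm fm gf mgm gf mgm fm gf mgm gf fm gf; concatenated:

gfmgmgffmgfmgmfmgfmgmgfmgmfmgfmgmgffmgf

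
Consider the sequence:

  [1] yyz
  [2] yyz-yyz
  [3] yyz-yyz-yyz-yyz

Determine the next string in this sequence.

yyz-yyz-yyz-yyz-yyz-yyz-yyz-yyz

Each string is two copies of the previous one joined by '-'.
So the next term is two copies of yyz-yyz-yyz-yyz with '-' between the halves.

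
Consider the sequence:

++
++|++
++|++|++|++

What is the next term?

Each string is two copies of the previous one joined by '|'.
Doubling ++|++|++|++ with '|' between the halves:

++|++|++|++|++|++|++|++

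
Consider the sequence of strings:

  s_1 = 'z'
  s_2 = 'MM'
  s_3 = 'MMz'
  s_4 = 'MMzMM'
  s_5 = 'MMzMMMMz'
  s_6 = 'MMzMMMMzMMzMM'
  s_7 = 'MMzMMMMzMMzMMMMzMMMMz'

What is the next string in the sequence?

This is a Fibonacci-style word recurrence s(k) = s(k−1)·s(k−2): e.g. MM·z = MMz.
The next term joins MMzMMMMzMMzMMMMzMMMMz and MMzMMMMzMMzMM.

MMzMMMMzMMzMMMMzMMMMzMMzMMMMzMMzMM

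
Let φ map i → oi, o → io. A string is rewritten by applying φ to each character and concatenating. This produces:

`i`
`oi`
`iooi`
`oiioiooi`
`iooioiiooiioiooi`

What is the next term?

φ(iooioiiooiioiooi) expands symbol-by-symbol to oi io io oi io oi oi io io oi oi io oi io io oi; joining the 16 pieces gives the next term.

oiioiooiiooioiioiooioiiooiioiooi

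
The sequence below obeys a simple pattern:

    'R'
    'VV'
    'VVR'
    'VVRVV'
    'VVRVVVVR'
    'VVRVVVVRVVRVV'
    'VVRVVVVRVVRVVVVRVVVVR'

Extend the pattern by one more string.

VVRVVVVRVVRVVVVRVVVVRVVRVVVVRVVRVV

From term 3 onward, concatenate the last term with the second-to-last: VV·R = VVR, VVR·VV = VVRVV, …
Continuing: VVRVVVVRVVRVVVVRVVVVR · VVRVVVVRVVRVV gives term 8.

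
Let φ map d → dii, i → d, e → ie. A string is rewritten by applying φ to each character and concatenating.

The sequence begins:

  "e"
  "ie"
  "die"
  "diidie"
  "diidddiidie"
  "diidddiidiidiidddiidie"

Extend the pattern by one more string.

diidddiidiidiidddiidddiidddiidiidiidddiidie

Applying the rule to each of the 22 symbols of diidddiidiidiidddiidie gives the pieces dii d d dii dii dii d d dii d d dii d d dii dii dii d d dii d ie, which concatenate to the answer.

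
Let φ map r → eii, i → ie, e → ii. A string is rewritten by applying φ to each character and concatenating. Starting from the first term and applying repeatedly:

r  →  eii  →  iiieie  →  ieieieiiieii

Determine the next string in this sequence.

ieiiieiiieiiieieieiiieie

Expanding ieieieiiieii: i→ie, e→ii, i→ie, e→ii, i→ie, e→ii, i→ie, i→ie, i→ie, e→ii, i→ie, i→ie. Concatenated: ie ii ie ii ie ii ie ie ie ii ie ie.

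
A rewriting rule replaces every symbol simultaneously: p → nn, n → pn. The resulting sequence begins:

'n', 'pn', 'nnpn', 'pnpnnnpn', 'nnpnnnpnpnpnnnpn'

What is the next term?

pnpnnnpnpnpnnnpnnnpnnnpnpnpnnnpn

Applying the rule to each of the 16 symbols of nnpnnnpnpnpnnnpn gives the pieces pn pn nn pn pn pn nn pn nn pn nn pn pn pn nn pn, which concatenate to the answer.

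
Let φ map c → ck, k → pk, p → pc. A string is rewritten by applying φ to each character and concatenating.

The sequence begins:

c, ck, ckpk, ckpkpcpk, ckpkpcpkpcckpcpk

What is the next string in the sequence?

Replace each of the 16 characters of ckpkpcpkpcckpcpk in place — ck pk pc pk pc ck pc pk pc ck ck pk pc ck pc pk — and concatenate.

ckpkpcpkpcckpcpkpcckckpkpcckpcpk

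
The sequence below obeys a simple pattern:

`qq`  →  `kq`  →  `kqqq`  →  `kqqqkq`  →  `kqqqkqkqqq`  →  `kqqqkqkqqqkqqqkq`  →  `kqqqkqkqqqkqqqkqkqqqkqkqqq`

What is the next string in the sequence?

This is a Fibonacci-style word recurrence s(k) = s(k−1)·s(k−2): e.g. kq·qq = kqqq.
So term 8 is kqqqkqkqqqkqqqkqkqqqkqkqqq·kqqqkqkqqqkqqqkq.

kqqqkqkqqqkqqqkqkqqqkqkqqqkqqqkqkqqqkqqqkq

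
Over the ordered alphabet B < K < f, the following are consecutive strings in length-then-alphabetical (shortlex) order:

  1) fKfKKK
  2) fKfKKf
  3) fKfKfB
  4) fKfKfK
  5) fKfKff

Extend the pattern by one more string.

fKffBB

Treat fKfKff as a base-3 numeral over the given alphabet and add one, carrying through any trailing f's.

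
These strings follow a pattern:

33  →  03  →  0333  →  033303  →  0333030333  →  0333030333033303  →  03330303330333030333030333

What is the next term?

033303033303330303330303330333030333033303

This is a Fibonacci-style word recurrence s(k) = s(k−1)·s(k−2): e.g. 03·33 = 0333.
The next term joins 03330303330333030333030333 and 0333030333033303.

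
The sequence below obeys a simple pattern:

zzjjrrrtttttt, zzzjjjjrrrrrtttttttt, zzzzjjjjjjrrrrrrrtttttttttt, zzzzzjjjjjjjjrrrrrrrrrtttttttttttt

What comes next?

The n-th term is n z's then 2n-2 j's then 2n-1 r's then 2n+2 t's, where the shown terms are n = 2, 3, 4, 5.
Setting n = 6 gives 6, 10, 11, 14 characters in each block.

zzzzzzjjjjjjjjjjrrrrrrrrrrrtttttttttttttt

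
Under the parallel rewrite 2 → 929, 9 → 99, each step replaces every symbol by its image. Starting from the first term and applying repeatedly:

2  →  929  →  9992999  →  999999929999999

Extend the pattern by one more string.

9999999999999992999999999999999

φ(999999929999999) expands symbol-by-symbol to 99 99 99 99 99 99 99 929 99 99 99 99 99 99 99; joining the 15 pieces gives the next term.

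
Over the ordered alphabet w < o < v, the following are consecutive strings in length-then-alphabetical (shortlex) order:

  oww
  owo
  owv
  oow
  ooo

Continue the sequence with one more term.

Treat ooo as a base-3 numeral over the given alphabet and add one, carrying through any trailing v's.

oov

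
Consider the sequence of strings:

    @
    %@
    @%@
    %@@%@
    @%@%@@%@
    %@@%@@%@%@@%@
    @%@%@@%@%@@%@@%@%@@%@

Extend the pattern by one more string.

From term 3 onward, concatenate the second-to-last term with the last: @·%@ = @%@, %@·@%@ = %@@%@, …
The next term joins %@@%@@%@%@@%@ and @%@%@@%@%@@%@@%@%@@%@.

%@@%@@%@%@@%@@%@%@@%@%@@%@@%@%@@%@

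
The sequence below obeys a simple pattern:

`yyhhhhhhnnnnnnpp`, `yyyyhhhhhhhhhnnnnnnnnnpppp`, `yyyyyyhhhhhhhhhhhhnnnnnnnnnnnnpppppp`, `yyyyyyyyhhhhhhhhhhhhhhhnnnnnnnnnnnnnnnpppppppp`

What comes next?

Each string has the form y^{2n} h^{3n+3} n^{3n+3} p^{2n} (n = 1, 2, …).
For the next term, n = 5, so the run lengths are 10, 18, 18, 10.

yyyyyyyyyyhhhhhhhhhhhhhhhhhhnnnnnnnnnnnnnnnnnnpppppppppp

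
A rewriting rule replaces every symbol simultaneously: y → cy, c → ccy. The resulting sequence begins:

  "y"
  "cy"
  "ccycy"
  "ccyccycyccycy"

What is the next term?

ccyccycyccyccycyccycyccyccycyccycy

φ(ccyccycyccycy) expands symbol-by-symbol to ccy ccy cy ccy ccy cy ccy cy ccy ccy cy ccy cy; joining the 13 pieces gives the next term.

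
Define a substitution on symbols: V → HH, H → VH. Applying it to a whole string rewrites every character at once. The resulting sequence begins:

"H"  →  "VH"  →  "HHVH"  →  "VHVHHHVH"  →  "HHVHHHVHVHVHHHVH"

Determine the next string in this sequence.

VHVHHHVHVHVHHHVHHHVHHHVHVHVHHHVH

Applying the rule to each of the 16 symbols of HHVHHHVHVHVHHHVH gives the pieces VH VH HH VH VH VH HH VH HH VH HH VH VH VH HH VH, which concatenate to the answer.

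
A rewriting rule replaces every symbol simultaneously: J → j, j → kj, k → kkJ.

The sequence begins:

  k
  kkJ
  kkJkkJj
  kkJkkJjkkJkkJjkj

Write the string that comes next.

Rewriting the 16 symbols of kkJkkJjkkJkkJjkj one by one yields kkJ kkJ j kkJ kkJ j kj kkJ kkJ j kkJ kkJ j kj kkJ kj; concatenated:

kkJkkJjkkJkkJjkjkkJkkJjkkJkkJjkjkkJkj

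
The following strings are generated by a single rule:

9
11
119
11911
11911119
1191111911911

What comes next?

Each term (from the third on) is the previous term followed by the one before it: term 3 = 11·9 = 119.
The next term joins 1191111911911 and 11911119.

119111191191111911119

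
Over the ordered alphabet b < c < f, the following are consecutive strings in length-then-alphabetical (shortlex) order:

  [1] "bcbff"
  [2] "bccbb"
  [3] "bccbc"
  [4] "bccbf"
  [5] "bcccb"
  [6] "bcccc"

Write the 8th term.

bccfb

Continuing the enumeration 2 steps past bcccc: bcccc → bcccf → (answer).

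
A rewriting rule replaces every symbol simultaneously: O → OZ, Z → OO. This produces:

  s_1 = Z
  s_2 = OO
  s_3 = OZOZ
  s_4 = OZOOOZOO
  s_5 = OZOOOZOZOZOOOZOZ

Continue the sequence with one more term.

φ(OZOOOZOZOZOOOZOZ) expands symbol-by-symbol to OZ OO OZ OZ OZ OO OZ OO OZ OO OZ OZ OZ OO OZ OO; joining the 16 pieces gives the next term.

OZOOOZOZOZOOOZOOOZOOOZOZOZOOOZOO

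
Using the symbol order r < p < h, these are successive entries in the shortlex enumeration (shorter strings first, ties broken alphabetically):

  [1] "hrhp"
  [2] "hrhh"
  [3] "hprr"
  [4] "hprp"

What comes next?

hprh

The successor of hprp increments the rightmost position that isn't already h and resets every position after it to r.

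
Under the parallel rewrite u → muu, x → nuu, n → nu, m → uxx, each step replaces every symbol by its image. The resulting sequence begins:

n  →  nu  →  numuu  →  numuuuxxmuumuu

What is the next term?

numuuuxxmuumuumuunuunuuuxxmuumuuuxxmuumuu

φ(numuuuxxmuumuu) expands symbol-by-symbol to nu muu uxx muu muu muu nuu nuu uxx muu muu uxx muu muu; joining the 14 pieces gives the next term.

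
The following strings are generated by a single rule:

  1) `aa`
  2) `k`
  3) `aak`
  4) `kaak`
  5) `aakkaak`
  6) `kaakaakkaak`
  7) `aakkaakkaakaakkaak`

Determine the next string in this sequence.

From term 3 onward, concatenate the second-to-last term with the last: aa·k = aak, k·aak = kaak, …
Continuing: kaakaakkaak · aakkaakkaakaakkaak gives term 8.

kaakaakkaakaakkaakkaakaakkaak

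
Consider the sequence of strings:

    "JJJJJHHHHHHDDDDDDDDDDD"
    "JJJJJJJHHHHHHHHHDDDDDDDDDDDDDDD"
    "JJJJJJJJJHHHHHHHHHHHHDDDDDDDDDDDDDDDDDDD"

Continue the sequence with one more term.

JJJJJJJJJJJHHHHHHHHHHHHHHHDDDDDDDDDDDDDDDDDDDDDDD

The n-th term is 2n+1 J's then 3n H's then 4n+3 D's, where the shown terms are n = 2, 3, 4.
At n = 5 the blocks have lengths 11, 15, 23.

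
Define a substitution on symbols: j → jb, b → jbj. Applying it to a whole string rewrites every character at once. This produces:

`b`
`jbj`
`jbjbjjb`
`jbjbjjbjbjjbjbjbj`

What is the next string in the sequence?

jbjbjjbjbjjbjbjbjjbjbjjbjbjbjjbjbjjbjbjjb

Applying the rule to each of the 17 symbols of jbjbjjbjbjjbjbjbj gives the pieces jb jbj jb jbj jb jb jbj jb jbj jb jb jbj jb jbj jb jbj jb, which concatenate to the answer.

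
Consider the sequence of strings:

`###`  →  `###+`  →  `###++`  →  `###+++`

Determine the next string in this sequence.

Every step adds + to the end: s(k+1) = s(k)·+.
One more step from ###+++ gives the answer.

###++++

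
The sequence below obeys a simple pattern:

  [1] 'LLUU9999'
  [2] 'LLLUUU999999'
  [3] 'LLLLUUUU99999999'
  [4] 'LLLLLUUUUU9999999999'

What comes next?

Term n consists of n L's, followed by n U's, followed by 2n 9's, where the shown terms are n = 2, 3, 4, 5.
At n = 6 the blocks have lengths 6, 6, 12.

LLLLLLUUUUUU999999999999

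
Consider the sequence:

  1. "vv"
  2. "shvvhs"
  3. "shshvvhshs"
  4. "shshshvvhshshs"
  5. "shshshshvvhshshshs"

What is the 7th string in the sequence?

shshshshshshvvhshshshshshs

Every step adds sh to the front and hs to the end of the previous string.
From shshshshvvhshshshs, 2 further steps: shshshshvvhshshshs → shshshshshvvhshshshshs → (answer).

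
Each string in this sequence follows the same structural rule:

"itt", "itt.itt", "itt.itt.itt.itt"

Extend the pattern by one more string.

itt.itt.itt.itt.itt.itt.itt.itt

Each string is two copies of the previous one joined by '.'.
So the next term is two copies of itt.itt.itt.itt with '.' between the halves.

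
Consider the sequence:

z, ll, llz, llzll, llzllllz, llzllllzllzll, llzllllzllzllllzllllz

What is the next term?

llzllllzllzllllzllllzllzllllzllzll

This is a Fibonacci-style word recurrence s(k) = s(k−1)·s(k−2): e.g. ll·z = llz.
Continuing: llzllllzllzllllzllllz · llzllllzllzll gives term 8.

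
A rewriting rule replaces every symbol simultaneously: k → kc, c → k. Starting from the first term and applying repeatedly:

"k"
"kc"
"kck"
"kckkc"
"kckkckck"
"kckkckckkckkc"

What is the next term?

kckkckckkckkckckkckck

φ(kckkckckkckkc) expands symbol-by-symbol to kc k kc kc k kc k kc kc k kc kc k; joining the 13 pieces gives the next term.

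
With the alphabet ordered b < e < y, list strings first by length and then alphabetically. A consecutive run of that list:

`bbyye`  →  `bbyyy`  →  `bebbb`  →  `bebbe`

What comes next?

bebby

The successor of bebbe increments the rightmost position that isn't already y and resets every position after it to b.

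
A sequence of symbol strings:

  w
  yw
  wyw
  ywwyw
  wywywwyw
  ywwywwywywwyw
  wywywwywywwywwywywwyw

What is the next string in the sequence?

ywwywwywywwywwywywwywywwywwywywwyw

This is a Fibonacci-style word recurrence s(k) = s(k−2)·s(k−1): e.g. w·yw = wyw.
The next term joins ywwywwywywwyw and wywywwywywwywwywywwyw.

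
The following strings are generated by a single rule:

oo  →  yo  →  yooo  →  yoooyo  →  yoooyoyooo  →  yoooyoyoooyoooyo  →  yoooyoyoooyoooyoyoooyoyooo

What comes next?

From term 3 onward, concatenate the last term with the second-to-last: yo·oo = yooo, yooo·yo = yoooyo, …
Continuing: yoooyoyoooyoooyoyoooyoyooo · yoooyoyoooyoooyo gives term 8.

yoooyoyoooyoooyoyoooyoyoooyoooyoyoooyoooyo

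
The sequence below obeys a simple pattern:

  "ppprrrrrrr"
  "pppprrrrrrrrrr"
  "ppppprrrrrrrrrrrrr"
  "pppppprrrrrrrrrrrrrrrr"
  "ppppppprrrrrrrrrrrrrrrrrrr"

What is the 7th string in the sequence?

ppppppppprrrrrrrrrrrrrrrrrrrrrrrrr

Each string has the form p^{n+1} r^{3n+1}, where the shown terms are n = 2, 3, 4, 5, 6.
For term 7, n = 8, so the run lengths are 9, 25.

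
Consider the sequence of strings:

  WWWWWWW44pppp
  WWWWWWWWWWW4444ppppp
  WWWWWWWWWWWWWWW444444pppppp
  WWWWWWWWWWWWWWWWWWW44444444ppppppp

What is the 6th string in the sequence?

WWWWWWWWWWWWWWWWWWWWWWWWWWW444444444444ppppppppp

The n-th term is 4n+3 W's then 2n 4's then n+3 p's (n = 1, 2, …).
For term 6, n = 6, so the run lengths are 27, 12, 9.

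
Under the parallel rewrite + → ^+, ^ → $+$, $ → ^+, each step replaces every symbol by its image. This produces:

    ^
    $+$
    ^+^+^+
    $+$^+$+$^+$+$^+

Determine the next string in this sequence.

^+^+^+$+$^+^+^+^+$+$^+^+^+^+$+$^+

Applying the rule to each of the 15 symbols of $+$^+$+$^+$+$^+ gives the pieces ^+ ^+ ^+ $+$ ^+ ^+ ^+ ^+ $+$ ^+ ^+ ^+ ^+ $+$ ^+, which concatenate to the answer.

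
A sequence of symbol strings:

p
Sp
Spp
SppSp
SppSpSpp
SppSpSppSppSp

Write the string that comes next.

Each term (from the third on) is the previous term followed by the one before it: term 3 = Sp·p = Spp.
So term 7 is SppSpSppSppSp·SppSpSpp.

SppSpSppSppSpSppSpSpp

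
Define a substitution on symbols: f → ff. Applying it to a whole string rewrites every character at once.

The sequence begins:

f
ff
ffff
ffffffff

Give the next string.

Rewriting each symbol of ffffffff: f→ff, f→ff, f→ff, f→ff, f→ff, f→ff, f→ff, f→ff, which concatenates to ff ff ff ff ff ff ff ff.

ffffffffffffffff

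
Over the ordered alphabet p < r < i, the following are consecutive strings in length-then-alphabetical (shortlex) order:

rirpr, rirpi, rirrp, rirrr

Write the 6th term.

Continuing the enumeration 2 steps past rirrr: rirrr → rirri → (answer).

ririp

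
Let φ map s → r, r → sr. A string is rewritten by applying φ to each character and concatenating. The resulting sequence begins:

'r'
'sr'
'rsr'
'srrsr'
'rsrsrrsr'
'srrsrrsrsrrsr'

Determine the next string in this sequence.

φ(srrsrrsrsrrsr) expands symbol-by-symbol to r sr sr r sr sr r sr r sr sr r sr; joining the 13 pieces gives the next term.

rsrsrrsrsrrsrrsrsrrsr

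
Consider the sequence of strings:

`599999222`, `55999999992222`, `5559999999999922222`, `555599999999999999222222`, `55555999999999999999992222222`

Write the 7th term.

555555599999999999999999999999222222222

Term n consists of n 5's, followed by 3n+2 9's, followed by n+2 2's (n = 1, 2, …).
Setting n = 7 gives 7, 23, 9 characters in each block.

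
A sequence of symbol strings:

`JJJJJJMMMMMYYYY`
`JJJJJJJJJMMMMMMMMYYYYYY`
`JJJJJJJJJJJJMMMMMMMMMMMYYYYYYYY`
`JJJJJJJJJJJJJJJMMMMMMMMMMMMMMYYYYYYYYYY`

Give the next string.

The n-th term is 3n+3 J's then 3n+2 M's then 2n+2 Y's (n = 1, 2, …).
At n = 5 the blocks have lengths 18, 17, 12.

JJJJJJJJJJJJJJJJJJMMMMMMMMMMMMMMMMMYYYYYYYYYYYY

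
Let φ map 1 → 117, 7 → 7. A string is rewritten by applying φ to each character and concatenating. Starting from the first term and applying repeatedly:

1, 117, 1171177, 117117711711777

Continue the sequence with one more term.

1171177117117771171177117117777

Replace each of the 15 characters of 117117711711777 in place — 117 117 7 117 117 7 7 117 117 7 117 117 7 7 7 — and concatenate.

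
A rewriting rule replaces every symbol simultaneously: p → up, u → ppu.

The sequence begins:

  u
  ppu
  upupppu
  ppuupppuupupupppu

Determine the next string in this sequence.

Replace each of the 17 characters of ppuupppuupupupppu in place — up up ppu ppu up up up ppu ppu up ppu up ppu up up up ppu — and concatenate.

upupppuppuupupupppuppuupppuupppuupupupppu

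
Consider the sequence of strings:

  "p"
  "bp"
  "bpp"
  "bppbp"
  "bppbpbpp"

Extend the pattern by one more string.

bppbpbppbppbp

Each term (from the third on) is the previous term followed by the one before it: term 3 = bp·p = bpp.
So term 6 is bppbpbpp·bppbp.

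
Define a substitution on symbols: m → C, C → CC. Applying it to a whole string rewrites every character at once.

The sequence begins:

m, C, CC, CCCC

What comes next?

Rewriting each symbol of CCCC: C→CC, C→CC, C→CC, C→CC, which concatenates to CC CC CC CC.

CCCCCCCC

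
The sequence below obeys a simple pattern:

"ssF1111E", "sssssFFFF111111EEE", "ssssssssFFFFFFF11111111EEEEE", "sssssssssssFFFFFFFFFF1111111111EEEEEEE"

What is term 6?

Term n consists of 3n-1 s's, followed by 3n-2 F's, followed by 2n+2 1's, followed by 2n-1 E's (n = 1, 2, …).
Setting n = 6 gives 17, 16, 14, 11 characters in each block.

sssssssssssssssssFFFFFFFFFFFFFFFF11111111111111EEEEEEEEEEE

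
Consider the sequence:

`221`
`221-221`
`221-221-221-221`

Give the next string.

Every step duplicates the string with '-' between the halves.
So the next term is two copies of 221-221-221-221 with '-' between the halves.

221-221-221-221-221-221-221-221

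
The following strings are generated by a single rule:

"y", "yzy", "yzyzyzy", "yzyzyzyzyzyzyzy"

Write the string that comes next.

yzyzyzyzyzyzyzyzyzyzyzyzyzyzyzy

Each string is two copies of the previous one joined by 'z'.
So the next term is two copies of yzyzyzyzyzyzyzy with 'z' between the halves.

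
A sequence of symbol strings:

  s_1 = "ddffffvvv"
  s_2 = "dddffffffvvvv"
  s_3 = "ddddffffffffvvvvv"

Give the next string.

dddddffffffffffvvvvvv

Term n consists of n d's, followed by 2n f's, followed by n+1 v's, where the shown terms are n = 2, 3, 4.
Setting n = 5 gives 5, 10, 6 characters in each block.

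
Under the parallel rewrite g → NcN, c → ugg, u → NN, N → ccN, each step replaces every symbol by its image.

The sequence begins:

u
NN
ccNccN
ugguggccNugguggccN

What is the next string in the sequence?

NNNcNNcNNNNcNNcNugguggccNNNNcNNcNNNNcNNcNugguggccN

Applying the rule to each of the 18 symbols of ugguggccNugguggccN gives the pieces NN NcN NcN NN NcN NcN ugg ugg ccN NN NcN NcN NN NcN NcN ugg ugg ccN, which concatenate to the answer.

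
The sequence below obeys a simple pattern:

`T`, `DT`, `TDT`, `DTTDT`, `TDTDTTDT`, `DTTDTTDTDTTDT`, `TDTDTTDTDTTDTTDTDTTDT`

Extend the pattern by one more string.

DTTDTTDTDTTDTTDTDTTDTDTTDTTDTDTTDT

Each term (from the third on) is the two preceding terms concatenated in order: term 3 = T·DT = TDT.
So term 8 is DTTDTTDTDTTDT·TDTDTTDTDTTDTTDTDTTDT.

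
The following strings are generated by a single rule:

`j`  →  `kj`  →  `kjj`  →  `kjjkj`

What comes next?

kjjkjkjj

Each term (from the third on) is the previous term followed by the one before it: term 3 = kj·j = kjj.
The next term joins kjjkj and kjj.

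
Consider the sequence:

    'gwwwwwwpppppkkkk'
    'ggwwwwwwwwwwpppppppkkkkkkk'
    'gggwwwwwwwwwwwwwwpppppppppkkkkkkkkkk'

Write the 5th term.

gggggwwwwwwwwwwwwwwwwwwwwwwpppppppppppppkkkkkkkkkkkkkkkk

Each string has the form g^{n} w^{4n+2} p^{2n+3} k^{3n+1} (n = 1, 2, …).
Setting n = 5 gives 5, 22, 13, 16 characters in each block.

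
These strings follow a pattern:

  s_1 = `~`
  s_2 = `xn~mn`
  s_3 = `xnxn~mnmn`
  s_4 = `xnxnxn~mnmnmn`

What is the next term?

Every step adds xn to the front and mn to the end of the previous string.
One more step from xnxnxn~mnmnmn gives the answer.

xnxnxnxn~mnmnmnmn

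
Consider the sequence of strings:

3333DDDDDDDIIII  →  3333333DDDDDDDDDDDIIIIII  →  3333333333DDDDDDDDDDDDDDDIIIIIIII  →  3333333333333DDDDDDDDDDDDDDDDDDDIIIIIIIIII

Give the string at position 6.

3333333333333333333DDDDDDDDDDDDDDDDDDDDDDDDDDDIIIIIIIIIIIIII

Each string has the form 3^{3n-2} D^{4n-1} I^{2n}, where the shown terms are n = 2, 3, 4, 5.
At n = 7 the blocks have lengths 19, 27, 14.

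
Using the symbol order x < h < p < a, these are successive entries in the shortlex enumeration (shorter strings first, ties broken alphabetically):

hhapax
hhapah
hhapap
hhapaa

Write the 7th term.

hhaaxp

Advancing 3 positions from hhapaa through hhapaa → hhaaxx → hhaaxh reaches term 7.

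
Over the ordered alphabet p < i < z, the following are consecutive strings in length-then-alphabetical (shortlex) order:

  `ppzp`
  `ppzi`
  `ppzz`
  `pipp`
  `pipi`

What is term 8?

piii

Stepping forward 3 times from pipi: pipi → pipz → piip, then the target.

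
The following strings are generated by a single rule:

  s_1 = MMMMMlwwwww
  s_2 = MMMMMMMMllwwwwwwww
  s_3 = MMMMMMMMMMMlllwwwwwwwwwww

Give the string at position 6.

MMMMMMMMMMMMMMMMMMMMllllllwwwwwwwwwwwwwwwwwwww

Each string has the form M^{3n-1} l^{n-1} w^{3n-1}, where the shown terms are n = 2, 3, 4.
Setting n = 7 gives 20, 6, 20 characters in each block.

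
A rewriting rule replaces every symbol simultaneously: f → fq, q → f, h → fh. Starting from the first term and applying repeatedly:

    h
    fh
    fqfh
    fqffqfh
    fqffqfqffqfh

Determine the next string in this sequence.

Apply φ to fqffqfqffqfh symbol by symbol: f→fq, q→f, f→fq, f→fq, q→f, f→fq, q→f, f→fq, f→fq, q→f, f→fq, h→fh; joined: fq f fq fq f fq f fq fq f fq fh.

fqffqfqffqffqfqffqfh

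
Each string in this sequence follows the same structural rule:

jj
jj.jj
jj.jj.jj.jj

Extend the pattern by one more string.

jj.jj.jj.jj.jj.jj.jj.jj

Each string is two copies of the previous one joined by '.'.
So the next term is two copies of jj.jj.jj.jj with '.' between the halves.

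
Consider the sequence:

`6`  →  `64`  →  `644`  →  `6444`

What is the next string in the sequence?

64444

Every step adds 4 to the end: s(k+1) = s(k)·4.
So the next term is 6444·4.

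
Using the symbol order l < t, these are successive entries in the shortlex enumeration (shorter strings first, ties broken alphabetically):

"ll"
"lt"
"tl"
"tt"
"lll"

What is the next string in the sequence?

Find the rightmost character of lll below t, bump it to the next letter, and reset everything to its right to l.

llt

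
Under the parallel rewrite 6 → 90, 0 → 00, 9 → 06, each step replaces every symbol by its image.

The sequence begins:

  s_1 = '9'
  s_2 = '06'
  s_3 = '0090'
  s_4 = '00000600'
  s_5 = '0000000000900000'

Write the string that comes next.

Rewriting the 16 symbols of 0000000000900000 one by one yields 00 00 00 00 00 00 00 00 00 00 06 00 00 00 00 00; concatenated:

00000000000000000000060000000000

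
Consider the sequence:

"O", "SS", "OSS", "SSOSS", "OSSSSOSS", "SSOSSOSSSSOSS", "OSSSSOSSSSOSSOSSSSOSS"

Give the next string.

From term 3 onward, concatenate the second-to-last term with the last: O·SS = OSS, SS·OSS = SSOSS, …
Continuing: SSOSSOSSSSOSS · OSSSSOSSSSOSSOSSSSOSS gives term 8.

SSOSSOSSSSOSSOSSSSOSSSSOSSOSSSSOSS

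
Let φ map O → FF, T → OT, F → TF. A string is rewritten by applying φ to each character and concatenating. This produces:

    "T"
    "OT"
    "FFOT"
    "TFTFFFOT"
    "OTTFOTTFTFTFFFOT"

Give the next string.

Applying the rule to each of the 16 symbols of OTTFOTTFTFTFFFOT gives the pieces FF OT OT TF FF OT OT TF OT TF OT TF TF TF FF OT, which concatenate to the answer.

FFOTOTTFFFOTOTTFOTTFOTTFTFTFFFOT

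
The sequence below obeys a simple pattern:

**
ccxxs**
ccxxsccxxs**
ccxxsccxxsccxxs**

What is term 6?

ccxxsccxxsccxxsccxxsccxxs**

The strings grow by a fixed prefix ccxxs each time.
From ccxxsccxxsccxxs**, 2 further steps: ccxxsccxxsccxxs** → ccxxsccxxsccxxsccxxs** → (answer).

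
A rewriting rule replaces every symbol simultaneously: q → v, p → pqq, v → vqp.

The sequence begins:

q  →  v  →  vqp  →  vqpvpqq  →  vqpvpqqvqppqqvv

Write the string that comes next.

vqpvpqqvqppqqvvvqpvpqqpqqvvvqpvqp

φ(vqpvpqqvqppqqvv) expands symbol-by-symbol to vqp v pqq vqp pqq v v vqp v pqq pqq v v vqp vqp; joining the 15 pieces gives the next term.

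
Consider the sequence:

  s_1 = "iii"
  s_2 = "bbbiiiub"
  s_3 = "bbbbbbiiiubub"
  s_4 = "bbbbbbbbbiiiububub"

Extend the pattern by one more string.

Each term wraps the previous one in bbb on the left and ub on the right.
So the next term is bbb·bbbbbbbbbiiiububub·ub.

bbbbbbbbbbbbiiiubububub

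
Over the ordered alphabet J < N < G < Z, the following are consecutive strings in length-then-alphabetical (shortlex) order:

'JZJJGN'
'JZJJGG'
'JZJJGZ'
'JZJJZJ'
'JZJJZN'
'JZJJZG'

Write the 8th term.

JZJNJJ

Stepping forward 2 times from JZJJZG: JZJJZG → JZJJZZ, then the target.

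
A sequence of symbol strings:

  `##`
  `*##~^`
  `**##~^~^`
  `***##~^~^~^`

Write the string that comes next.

Each term wraps the previous one in * on the left and ~^ on the right.
Applying this once more to ***##~^~^~^:

****##~^~^~^~^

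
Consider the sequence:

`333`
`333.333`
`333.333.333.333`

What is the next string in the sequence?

Each string is two copies of the previous one joined by '.'.
Doubling 333.333.333.333 with '.' between the halves:

333.333.333.333.333.333.333.333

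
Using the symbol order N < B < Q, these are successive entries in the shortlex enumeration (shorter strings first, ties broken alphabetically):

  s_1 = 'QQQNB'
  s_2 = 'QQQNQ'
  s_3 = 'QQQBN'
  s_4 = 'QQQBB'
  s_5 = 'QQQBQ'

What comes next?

Find the rightmost character of QQQBQ below Q, bump it to the next letter, and reset everything to its right to N.

QQQQN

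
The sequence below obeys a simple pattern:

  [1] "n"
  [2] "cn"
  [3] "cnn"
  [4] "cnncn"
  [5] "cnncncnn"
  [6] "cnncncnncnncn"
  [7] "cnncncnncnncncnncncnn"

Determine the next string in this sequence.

Each term (from the third on) is the previous term followed by the one before it: term 3 = cn·n = cnn.
Continuing: cnncncnncnncncnncncnn · cnncncnncnncn gives term 8.

cnncncnncnncncnncncnncnncncnncnncn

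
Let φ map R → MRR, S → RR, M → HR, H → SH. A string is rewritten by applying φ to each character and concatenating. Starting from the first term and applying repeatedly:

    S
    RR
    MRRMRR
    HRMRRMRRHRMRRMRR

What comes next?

SHMRRHRMRRMRRHRMRRMRRSHMRRHRMRRMRRHRMRRMRR

Applying the rule to each of the 16 symbols of HRMRRMRRHRMRRMRR gives the pieces SH MRR HR MRR MRR HR MRR MRR SH MRR HR MRR MRR HR MRR MRR, which concatenate to the answer.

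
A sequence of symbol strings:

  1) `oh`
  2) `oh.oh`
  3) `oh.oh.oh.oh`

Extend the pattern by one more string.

Every step duplicates the string with '.' between the halves.
Doubling oh.oh.oh.oh with '.' between the halves:

oh.oh.oh.oh.oh.oh.oh.oh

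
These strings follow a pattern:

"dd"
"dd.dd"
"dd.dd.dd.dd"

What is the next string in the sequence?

s(k+1) = s(k)·.·s(k) — each term doubles the last with '.' between the halves.
One more doubling of dd.dd.dd.dd gives the answer.

dd.dd.dd.dd.dd.dd.dd.dd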